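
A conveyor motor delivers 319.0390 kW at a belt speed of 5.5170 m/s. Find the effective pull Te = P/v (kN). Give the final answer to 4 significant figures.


Te = P / v = 319.0390 / 5.5170
Te = 57.83 kN


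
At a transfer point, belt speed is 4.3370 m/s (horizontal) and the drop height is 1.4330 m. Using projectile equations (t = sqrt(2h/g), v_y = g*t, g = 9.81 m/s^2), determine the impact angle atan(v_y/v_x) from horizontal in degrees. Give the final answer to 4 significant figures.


t = sqrt(2*1.4330/9.81) = 0.54051 s
v_y = 9.81 * 0.54051 = 5.3024 m/s
angle = atan(5.3024 / 4.3370) = 50.72 deg


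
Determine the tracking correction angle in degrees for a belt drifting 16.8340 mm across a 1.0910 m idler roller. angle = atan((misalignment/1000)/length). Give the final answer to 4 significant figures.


misalign_m = 16.8340 / 1000 = 0.016834 m
angle = atan(0.016834 / 1.0910)
angle = 0.8840 deg


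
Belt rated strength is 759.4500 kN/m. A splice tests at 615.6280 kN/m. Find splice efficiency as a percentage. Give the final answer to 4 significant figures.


Eff = 615.6280 / 759.4500 * 100
Eff = 81.06 %


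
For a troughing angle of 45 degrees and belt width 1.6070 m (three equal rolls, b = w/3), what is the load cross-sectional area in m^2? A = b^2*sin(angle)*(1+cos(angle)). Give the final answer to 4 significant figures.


b = 1.6070/3 = 0.535667 m
A = 0.535667^2 * sin(45 deg) * (1 + cos(45 deg))
A = 0.3464 m^2


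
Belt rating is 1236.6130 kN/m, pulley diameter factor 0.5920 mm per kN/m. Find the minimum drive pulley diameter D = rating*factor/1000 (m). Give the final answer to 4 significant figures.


D = 1236.6130 * 0.5920 / 1000
D = 0.7321 m


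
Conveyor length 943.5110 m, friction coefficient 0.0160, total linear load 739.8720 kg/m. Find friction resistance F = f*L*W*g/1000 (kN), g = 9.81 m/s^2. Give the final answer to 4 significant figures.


F = 0.0160 * 943.5110 * 739.8720 * 9.81 / 1000
F = 109.6 kN


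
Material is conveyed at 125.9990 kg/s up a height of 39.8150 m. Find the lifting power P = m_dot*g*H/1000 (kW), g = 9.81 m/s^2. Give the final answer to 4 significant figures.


P = 125.9990 * 9.81 * 39.8150 / 1000
P = 49.21 kW


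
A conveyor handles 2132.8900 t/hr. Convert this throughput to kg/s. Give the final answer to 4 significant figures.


m_dot = 2132.8900 * 1000 / 3600
m_dot = 592.5 kg/s


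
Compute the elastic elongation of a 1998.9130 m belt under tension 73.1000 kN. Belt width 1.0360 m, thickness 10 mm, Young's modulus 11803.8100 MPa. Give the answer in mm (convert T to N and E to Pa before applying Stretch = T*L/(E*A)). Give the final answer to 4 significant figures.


A = 1.0360 * 0.01 = 0.01036 m^2
Stretch = 73.1000*1000 * 1998.9130 / (11803.8100e6 * 0.01036) * 1000
Stretch = 1195 mm


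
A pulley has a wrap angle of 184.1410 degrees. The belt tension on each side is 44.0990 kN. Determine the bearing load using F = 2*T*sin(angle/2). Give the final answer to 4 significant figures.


F = 2 * 44.0990 * sin(184.1410/2 deg)
F = 88.14 kN


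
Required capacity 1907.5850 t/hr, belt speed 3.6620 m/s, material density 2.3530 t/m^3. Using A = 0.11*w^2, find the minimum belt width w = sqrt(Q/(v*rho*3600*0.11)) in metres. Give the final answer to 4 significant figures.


A_req = 1907.5850 / (3.6620 * 2.3530 * 3600) = 0.0614952 m^2
w = sqrt(0.0614952 / 0.11)
w = 0.7477 m


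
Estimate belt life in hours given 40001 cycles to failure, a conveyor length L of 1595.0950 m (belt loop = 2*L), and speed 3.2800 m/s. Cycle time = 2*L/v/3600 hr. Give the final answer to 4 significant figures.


cycle_time = 2 * 1595.0950 / 3.2800 / 3600 = 0.270172 hr
life = 40001 * 0.270172 = 10810 hours


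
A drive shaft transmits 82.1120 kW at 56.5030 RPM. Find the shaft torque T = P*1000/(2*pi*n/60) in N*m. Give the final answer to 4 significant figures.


omega = 2*pi*56.5030/60 = 5.91698 rad/s
T = 82.1120*1000 / 5.91698
T = 13880 N*m


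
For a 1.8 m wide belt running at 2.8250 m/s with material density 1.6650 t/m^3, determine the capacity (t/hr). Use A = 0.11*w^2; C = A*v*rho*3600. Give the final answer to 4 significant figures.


A = 0.11 * 1.8^2 = 0.3564 m^2
C = 0.3564 * 2.8250 * 1.6650 * 3600
C = 6035 t/hr


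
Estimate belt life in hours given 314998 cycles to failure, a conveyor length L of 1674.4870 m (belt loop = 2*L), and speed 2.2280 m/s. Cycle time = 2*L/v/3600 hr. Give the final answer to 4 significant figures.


cycle_time = 2 * 1674.4870 / 2.2280 / 3600 = 0.417536 hr
life = 314998 * 0.417536 = 131500 hours


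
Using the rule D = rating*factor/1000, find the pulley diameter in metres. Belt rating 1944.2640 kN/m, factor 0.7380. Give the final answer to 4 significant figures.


D = 1944.2640 * 0.7380 / 1000
D = 1.435 m


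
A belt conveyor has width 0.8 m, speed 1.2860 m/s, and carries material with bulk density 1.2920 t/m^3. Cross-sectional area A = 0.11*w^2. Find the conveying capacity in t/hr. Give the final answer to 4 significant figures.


A = 0.11 * 0.8^2 = 0.0704 m^2
C = 0.0704 * 1.2860 * 1.2920 * 3600
C = 421.1 t/hr


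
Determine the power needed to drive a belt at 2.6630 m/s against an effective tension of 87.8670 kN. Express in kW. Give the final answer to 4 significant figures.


P = Te * v = 87.8670 * 2.6630
P = 234.0 kW


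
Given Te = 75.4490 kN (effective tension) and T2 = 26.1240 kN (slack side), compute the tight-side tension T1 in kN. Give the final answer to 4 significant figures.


T1 = Te + T2 = 75.4490 + 26.1240
T1 = 101.6 kN


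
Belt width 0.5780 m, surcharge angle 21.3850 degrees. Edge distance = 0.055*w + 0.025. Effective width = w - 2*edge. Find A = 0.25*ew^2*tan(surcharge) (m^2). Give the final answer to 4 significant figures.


edge = 0.055*0.5780 + 0.025 = 0.05679 m
ew = 0.5780 - 2*0.05679 = 0.46442 m
A = 0.25 * 0.46442^2 * tan(21.3850 deg)
A = 0.02112 m^2


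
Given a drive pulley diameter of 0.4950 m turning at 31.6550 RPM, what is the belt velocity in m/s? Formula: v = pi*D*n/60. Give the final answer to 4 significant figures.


v = pi * 0.4950 * 31.6550 / 60
v = 0.8204 m/s


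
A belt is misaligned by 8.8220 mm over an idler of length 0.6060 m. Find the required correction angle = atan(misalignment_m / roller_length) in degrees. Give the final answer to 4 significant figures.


misalign_m = 8.8220 / 1000 = 0.008822 m
angle = atan(0.008822 / 0.6060)
angle = 0.8340 deg


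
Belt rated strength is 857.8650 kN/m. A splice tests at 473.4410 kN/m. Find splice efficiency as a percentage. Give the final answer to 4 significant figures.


Eff = 473.4410 / 857.8650 * 100
Eff = 55.19 %


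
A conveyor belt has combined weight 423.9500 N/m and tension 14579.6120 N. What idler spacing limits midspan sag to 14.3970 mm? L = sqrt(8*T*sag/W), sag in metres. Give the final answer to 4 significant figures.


sag = 14.3970/1000 = 0.014397 m
L = sqrt(8 * 14579.6120 * 0.014397 / 423.9500)
L = 1.990 m


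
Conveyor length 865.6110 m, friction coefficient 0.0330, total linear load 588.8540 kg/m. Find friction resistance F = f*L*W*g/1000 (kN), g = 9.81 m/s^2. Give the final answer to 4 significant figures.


F = 0.0330 * 865.6110 * 588.8540 * 9.81 / 1000
F = 165.0 kN


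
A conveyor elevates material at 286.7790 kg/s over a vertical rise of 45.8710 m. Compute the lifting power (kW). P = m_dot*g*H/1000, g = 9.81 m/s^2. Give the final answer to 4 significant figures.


P = 286.7790 * 9.81 * 45.8710 / 1000
P = 129.0 kW


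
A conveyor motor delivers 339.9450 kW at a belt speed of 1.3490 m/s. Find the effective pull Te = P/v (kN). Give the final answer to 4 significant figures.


Te = P / v = 339.9450 / 1.3490
Te = 252.0 kN


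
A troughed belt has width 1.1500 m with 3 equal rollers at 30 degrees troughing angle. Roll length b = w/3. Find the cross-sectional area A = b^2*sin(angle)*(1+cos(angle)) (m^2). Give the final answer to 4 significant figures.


b = 1.1500/3 = 0.383333 m
A = 0.383333^2 * sin(30 deg) * (1 + cos(30 deg))
A = 0.1371 m^2


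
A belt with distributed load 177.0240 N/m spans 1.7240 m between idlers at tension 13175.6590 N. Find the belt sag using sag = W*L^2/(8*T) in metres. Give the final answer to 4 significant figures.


sag = 177.0240 * 1.7240^2 / (8 * 13175.6590)
sag = 0.004992 m


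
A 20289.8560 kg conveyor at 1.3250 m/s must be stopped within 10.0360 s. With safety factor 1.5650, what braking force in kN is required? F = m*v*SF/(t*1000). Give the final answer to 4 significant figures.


F = 20289.8560 * 1.3250 / 10.0360 * 1.5650 / 1000
F = 4.192 kN


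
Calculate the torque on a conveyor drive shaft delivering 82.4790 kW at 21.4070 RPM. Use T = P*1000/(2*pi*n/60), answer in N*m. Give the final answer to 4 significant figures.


omega = 2*pi*21.4070/60 = 2.24174 rad/s
T = 82.4790*1000 / 2.24174
T = 36790 N*m


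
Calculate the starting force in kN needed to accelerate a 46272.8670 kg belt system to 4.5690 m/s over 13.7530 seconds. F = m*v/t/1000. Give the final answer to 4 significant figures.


F = 46272.8670 * 4.5690 / 13.7530 / 1000
F = 15.37 kN


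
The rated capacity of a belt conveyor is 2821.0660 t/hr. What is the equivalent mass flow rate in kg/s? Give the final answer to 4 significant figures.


m_dot = 2821.0660 * 1000 / 3600
m_dot = 783.6 kg/s


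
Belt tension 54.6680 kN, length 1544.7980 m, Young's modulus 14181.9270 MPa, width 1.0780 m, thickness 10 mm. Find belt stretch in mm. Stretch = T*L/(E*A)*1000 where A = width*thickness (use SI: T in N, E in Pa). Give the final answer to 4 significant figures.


A = 1.0780 * 0.01 = 0.01078 m^2
Stretch = 54.6680*1000 * 1544.7980 / (14181.9270e6 * 0.01078) * 1000
Stretch = 552.4 mm


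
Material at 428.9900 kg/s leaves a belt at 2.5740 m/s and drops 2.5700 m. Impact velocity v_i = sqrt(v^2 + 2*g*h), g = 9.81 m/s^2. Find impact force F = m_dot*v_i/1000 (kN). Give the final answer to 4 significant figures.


v_i = sqrt(2.5740^2 + 2*9.81*2.5700) = 7.55307 m/s
F = 428.9900 * 7.55307 / 1000
F = 3.240 kN


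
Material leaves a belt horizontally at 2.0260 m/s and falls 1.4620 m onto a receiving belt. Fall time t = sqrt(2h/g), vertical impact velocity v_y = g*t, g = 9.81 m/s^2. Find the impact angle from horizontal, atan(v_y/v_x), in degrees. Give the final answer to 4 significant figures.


t = sqrt(2*1.4620/9.81) = 0.545952 s
v_y = 9.81 * 0.545952 = 5.35579 m/s
angle = atan(5.35579 / 2.0260) = 69.28 deg


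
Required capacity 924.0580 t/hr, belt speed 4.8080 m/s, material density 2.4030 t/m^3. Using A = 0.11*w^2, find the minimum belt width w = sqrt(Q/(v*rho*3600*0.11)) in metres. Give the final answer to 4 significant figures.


A_req = 924.0580 / (4.8080 * 2.4030 * 3600) = 0.0222166 m^2
w = sqrt(0.0222166 / 0.11)
w = 0.4494 m


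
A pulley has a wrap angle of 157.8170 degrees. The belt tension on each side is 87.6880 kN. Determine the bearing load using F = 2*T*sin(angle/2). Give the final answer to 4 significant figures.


F = 2 * 87.6880 * sin(157.8170/2 deg)
F = 172.1 kN


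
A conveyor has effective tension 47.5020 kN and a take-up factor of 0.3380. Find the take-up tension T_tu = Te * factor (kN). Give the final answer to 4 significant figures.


T_tu = 47.5020 * 0.3380
T_tu = 16.06 kN


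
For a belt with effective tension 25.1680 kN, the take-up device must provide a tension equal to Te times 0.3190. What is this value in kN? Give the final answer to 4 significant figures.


T_tu = 25.1680 * 0.3190
T_tu = 8.029 kN


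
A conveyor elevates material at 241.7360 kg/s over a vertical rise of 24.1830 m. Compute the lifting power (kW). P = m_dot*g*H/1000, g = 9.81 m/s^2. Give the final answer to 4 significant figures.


P = 241.7360 * 9.81 * 24.1830 / 1000
P = 57.35 kW


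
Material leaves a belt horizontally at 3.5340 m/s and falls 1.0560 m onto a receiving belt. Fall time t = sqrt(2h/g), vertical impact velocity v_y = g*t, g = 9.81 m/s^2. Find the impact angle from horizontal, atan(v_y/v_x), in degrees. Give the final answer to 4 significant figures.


t = sqrt(2*1.0560/9.81) = 0.463994 s
v_y = 9.81 * 0.463994 = 4.55178 m/s
angle = atan(4.55178 / 3.5340) = 52.17 deg


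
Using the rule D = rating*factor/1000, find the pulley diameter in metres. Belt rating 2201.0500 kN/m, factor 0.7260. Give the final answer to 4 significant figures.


D = 2201.0500 * 0.7260 / 1000
D = 1.598 m


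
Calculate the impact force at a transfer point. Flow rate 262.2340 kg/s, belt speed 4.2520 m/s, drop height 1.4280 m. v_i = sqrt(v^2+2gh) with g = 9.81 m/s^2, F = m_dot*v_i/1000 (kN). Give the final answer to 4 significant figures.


v_i = sqrt(4.2520^2 + 2*9.81*1.4280) = 6.78947 m/s
F = 262.2340 * 6.78947 / 1000
F = 1.780 kN


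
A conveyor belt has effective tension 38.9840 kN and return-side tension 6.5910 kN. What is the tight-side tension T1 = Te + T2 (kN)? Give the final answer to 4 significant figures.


T1 = Te + T2 = 38.9840 + 6.5910
T1 = 45.58 kN


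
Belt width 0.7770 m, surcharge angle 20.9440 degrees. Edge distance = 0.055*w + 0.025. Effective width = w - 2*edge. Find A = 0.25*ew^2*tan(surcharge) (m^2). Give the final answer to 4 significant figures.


edge = 0.055*0.7770 + 0.025 = 0.067735 m
ew = 0.7770 - 2*0.067735 = 0.64153 m
A = 0.25 * 0.64153^2 * tan(20.9440 deg)
A = 0.03938 m^2


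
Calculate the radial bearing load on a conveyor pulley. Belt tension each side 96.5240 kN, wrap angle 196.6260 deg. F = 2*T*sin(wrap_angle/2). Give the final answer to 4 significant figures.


F = 2 * 96.5240 * sin(196.6260/2 deg)
F = 191.0 kN


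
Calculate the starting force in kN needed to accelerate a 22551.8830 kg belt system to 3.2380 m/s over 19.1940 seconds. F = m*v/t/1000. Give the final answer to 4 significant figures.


F = 22551.8830 * 3.2380 / 19.1940 / 1000
F = 3.804 kN


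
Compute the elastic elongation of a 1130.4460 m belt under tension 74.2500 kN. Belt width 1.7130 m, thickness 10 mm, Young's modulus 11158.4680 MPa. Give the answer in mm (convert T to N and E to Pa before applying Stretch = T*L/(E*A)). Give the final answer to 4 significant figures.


A = 1.7130 * 0.01 = 0.01713 m^2
Stretch = 74.2500*1000 * 1130.4460 / (11158.4680e6 * 0.01713) * 1000
Stretch = 439.1 mm


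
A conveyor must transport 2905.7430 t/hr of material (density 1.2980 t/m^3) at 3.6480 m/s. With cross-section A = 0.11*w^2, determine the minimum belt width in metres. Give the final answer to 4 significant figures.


A_req = 2905.7430 / (3.6480 * 1.2980 * 3600) = 0.170461 m^2
w = sqrt(0.170461 / 0.11)
w = 1.245 m


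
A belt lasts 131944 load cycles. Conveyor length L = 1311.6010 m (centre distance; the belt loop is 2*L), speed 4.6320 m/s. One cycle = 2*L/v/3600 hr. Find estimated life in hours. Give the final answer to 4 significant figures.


cycle_time = 2 * 1311.6010 / 4.6320 / 3600 = 0.157312 hr
life = 131944 * 0.157312 = 20760 hours


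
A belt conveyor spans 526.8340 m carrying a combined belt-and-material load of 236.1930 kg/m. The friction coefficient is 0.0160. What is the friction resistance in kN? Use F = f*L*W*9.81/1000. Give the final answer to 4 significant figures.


F = 0.0160 * 526.8340 * 236.1930 * 9.81 / 1000
F = 19.53 kN


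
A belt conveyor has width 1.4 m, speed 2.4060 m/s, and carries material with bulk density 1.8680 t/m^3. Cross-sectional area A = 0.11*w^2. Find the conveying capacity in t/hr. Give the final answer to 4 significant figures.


A = 0.11 * 1.4^2 = 0.2156 m^2
C = 0.2156 * 2.4060 * 1.8680 * 3600
C = 3488 t/hr


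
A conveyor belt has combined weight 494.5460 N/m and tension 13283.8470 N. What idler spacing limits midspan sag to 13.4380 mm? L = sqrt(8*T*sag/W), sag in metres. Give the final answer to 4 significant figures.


sag = 13.4380/1000 = 0.013438 m
L = sqrt(8 * 13283.8470 * 0.013438 / 494.5460)
L = 1.699 m


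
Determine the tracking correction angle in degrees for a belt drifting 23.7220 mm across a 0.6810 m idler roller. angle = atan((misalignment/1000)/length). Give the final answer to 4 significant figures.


misalign_m = 23.7220 / 1000 = 0.023722 m
angle = atan(0.023722 / 0.6810)
angle = 1.995 deg


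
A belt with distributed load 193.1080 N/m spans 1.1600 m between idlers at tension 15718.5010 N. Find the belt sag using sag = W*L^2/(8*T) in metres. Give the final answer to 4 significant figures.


sag = 193.1080 * 1.1600^2 / (8 * 15718.5010)
sag = 0.002066 m


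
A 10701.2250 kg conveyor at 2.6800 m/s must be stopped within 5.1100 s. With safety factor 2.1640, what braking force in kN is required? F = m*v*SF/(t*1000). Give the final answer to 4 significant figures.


F = 10701.2250 * 2.6800 / 5.1100 * 2.1640 / 1000
F = 12.15 kN


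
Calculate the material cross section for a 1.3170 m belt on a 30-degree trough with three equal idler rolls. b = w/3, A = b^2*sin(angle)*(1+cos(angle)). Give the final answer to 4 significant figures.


b = 1.3170/3 = 0.439 m
A = 0.439^2 * sin(30 deg) * (1 + cos(30 deg))
A = 0.1798 m^2


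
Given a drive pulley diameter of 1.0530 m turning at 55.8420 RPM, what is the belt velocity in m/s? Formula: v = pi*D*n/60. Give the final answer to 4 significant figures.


v = pi * 1.0530 * 55.8420 / 60
v = 3.079 m/s


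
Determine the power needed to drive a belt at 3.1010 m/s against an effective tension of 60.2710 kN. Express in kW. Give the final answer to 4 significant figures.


P = Te * v = 60.2710 * 3.1010
P = 186.9 kW


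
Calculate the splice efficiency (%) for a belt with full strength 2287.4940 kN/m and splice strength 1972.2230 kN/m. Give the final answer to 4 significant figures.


Eff = 1972.2230 / 2287.4940 * 100
Eff = 86.22 %


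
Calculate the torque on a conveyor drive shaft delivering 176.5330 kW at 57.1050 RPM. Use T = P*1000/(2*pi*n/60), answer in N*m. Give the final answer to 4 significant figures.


omega = 2*pi*57.1050/60 = 5.98002 rad/s
T = 176.5330*1000 / 5.98002
T = 29520 N*m


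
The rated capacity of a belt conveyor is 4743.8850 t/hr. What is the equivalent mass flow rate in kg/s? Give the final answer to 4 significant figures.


m_dot = 4743.8850 * 1000 / 3600
m_dot = 1318 kg/s


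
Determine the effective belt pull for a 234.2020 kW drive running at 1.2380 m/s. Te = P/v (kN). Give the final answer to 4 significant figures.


Te = P / v = 234.2020 / 1.2380
Te = 189.2 kN


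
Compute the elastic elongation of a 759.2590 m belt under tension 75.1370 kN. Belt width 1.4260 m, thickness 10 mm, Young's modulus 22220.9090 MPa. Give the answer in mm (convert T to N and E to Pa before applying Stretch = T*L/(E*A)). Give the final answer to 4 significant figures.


A = 1.4260 * 0.01 = 0.01426 m^2
Stretch = 75.1370*1000 * 759.2590 / (22220.9090e6 * 0.01426) * 1000
Stretch = 180.0 mm


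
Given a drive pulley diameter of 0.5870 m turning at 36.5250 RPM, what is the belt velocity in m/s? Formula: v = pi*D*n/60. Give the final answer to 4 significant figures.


v = pi * 0.5870 * 36.5250 / 60
v = 1.123 m/s


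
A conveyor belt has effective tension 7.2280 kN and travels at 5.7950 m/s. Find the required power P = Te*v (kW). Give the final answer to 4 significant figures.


P = Te * v = 7.2280 * 5.7950
P = 41.89 kW


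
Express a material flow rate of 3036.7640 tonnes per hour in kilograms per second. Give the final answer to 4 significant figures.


m_dot = 3036.7640 * 1000 / 3600
m_dot = 843.5 kg/s


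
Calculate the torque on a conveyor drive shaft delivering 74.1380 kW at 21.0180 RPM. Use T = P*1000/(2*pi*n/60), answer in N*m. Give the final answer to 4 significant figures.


omega = 2*pi*21.0180/60 = 2.201 rad/s
T = 74.1380*1000 / 2.201
T = 33680 N*m


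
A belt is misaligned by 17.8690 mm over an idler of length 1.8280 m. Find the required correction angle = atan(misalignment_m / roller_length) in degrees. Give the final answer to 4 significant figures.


misalign_m = 17.8690 / 1000 = 0.017869 m
angle = atan(0.017869 / 1.8280)
angle = 0.5601 deg


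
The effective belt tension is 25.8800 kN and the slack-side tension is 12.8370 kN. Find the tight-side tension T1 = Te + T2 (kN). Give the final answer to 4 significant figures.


T1 = Te + T2 = 25.8800 + 12.8370
T1 = 38.72 kN


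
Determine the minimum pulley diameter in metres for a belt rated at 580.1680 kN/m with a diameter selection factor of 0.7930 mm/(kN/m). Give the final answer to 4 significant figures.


D = 580.1680 * 0.7930 / 1000
D = 0.4601 m


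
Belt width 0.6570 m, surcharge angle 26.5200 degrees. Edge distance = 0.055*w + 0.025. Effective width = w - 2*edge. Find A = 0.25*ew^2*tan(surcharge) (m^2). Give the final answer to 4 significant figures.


edge = 0.055*0.6570 + 0.025 = 0.061135 m
ew = 0.6570 - 2*0.061135 = 0.53473 m
A = 0.25 * 0.53473^2 * tan(26.5200 deg)
A = 0.03567 m^2


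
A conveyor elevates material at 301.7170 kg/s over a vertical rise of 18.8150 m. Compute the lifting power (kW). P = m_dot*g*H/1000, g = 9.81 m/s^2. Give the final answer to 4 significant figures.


P = 301.7170 * 9.81 * 18.8150 / 1000
P = 55.69 kW


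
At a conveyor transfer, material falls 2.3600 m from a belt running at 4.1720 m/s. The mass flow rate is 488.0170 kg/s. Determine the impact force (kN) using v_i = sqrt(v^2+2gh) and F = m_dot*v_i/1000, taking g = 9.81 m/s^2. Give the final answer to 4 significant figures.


v_i = sqrt(4.1720^2 + 2*9.81*2.3600) = 7.98178 m/s
F = 488.0170 * 7.98178 / 1000
F = 3.895 kN


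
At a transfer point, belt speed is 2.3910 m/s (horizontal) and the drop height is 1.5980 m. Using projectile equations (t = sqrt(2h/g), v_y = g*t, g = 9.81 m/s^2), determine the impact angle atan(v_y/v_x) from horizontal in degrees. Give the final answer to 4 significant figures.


t = sqrt(2*1.5980/9.81) = 0.57078 s
v_y = 9.81 * 0.57078 = 5.59935 m/s
angle = atan(5.59935 / 2.3910) = 66.88 deg


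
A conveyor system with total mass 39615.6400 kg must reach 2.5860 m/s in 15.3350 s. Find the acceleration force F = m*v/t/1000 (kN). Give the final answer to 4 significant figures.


F = 39615.6400 * 2.5860 / 15.3350 / 1000
F = 6.681 kN


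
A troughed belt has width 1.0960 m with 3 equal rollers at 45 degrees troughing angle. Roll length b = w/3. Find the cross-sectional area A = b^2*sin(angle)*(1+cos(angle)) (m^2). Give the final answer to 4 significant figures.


b = 1.0960/3 = 0.365333 m
A = 0.365333^2 * sin(45 deg) * (1 + cos(45 deg))
A = 0.1611 m^2


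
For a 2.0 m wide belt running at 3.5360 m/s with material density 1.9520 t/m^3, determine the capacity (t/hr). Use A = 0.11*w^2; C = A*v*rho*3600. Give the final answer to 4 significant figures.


A = 0.11 * 2.0^2 = 0.44 m^2
C = 0.44 * 3.5360 * 1.9520 * 3600
C = 10930 t/hr


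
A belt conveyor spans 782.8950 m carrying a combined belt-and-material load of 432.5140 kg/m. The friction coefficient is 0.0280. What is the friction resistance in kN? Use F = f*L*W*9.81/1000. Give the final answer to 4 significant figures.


F = 0.0280 * 782.8950 * 432.5140 * 9.81 / 1000
F = 93.01 kN


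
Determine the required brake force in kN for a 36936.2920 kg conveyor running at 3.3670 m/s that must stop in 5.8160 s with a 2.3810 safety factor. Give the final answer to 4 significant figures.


F = 36936.2920 * 3.3670 / 5.8160 * 2.3810 / 1000
F = 50.91 kN


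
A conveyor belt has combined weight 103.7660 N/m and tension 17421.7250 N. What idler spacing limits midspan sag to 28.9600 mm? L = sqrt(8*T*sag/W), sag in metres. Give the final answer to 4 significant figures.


sag = 28.9600/1000 = 0.028960 m
L = sqrt(8 * 17421.7250 * 0.028960 / 103.7660)
L = 6.237 m


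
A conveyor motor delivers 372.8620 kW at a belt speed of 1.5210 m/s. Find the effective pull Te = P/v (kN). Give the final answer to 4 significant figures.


Te = P / v = 372.8620 / 1.5210
Te = 245.1 kN


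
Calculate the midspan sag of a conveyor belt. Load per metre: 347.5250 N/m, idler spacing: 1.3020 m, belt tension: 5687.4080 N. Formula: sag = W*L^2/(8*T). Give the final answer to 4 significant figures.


sag = 347.5250 * 1.3020^2 / (8 * 5687.4080)
sag = 0.01295 m


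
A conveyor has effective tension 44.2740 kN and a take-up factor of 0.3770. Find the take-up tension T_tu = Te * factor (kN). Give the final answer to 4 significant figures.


T_tu = 44.2740 * 0.3770
T_tu = 16.69 kN


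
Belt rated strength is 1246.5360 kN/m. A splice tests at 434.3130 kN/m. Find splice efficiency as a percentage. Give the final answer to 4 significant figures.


Eff = 434.3130 / 1246.5360 * 100
Eff = 34.84 %


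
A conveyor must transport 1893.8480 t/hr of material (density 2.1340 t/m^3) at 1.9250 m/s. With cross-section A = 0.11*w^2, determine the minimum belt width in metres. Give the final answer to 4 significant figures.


A_req = 1893.8480 / (1.9250 * 2.1340 * 3600) = 0.128061 m^2
w = sqrt(0.128061 / 0.11)
w = 1.079 m


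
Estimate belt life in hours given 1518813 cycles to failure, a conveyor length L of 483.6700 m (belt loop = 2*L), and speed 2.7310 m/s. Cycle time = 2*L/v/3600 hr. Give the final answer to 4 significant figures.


cycle_time = 2 * 483.6700 / 2.7310 / 3600 = 0.0983909 hr
life = 1518813 * 0.0983909 = 149400 hours


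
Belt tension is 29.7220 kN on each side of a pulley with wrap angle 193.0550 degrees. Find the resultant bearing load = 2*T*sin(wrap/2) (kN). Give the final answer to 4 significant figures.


F = 2 * 29.7220 * sin(193.0550/2 deg)
F = 59.06 kN


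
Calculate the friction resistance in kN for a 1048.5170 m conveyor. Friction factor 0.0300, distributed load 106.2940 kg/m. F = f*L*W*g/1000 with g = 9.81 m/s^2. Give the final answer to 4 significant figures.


F = 0.0300 * 1048.5170 * 106.2940 * 9.81 / 1000
F = 32.80 kN


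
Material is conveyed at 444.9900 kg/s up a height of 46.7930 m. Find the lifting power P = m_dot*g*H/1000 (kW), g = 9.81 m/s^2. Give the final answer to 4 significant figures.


P = 444.9900 * 9.81 * 46.7930 / 1000
P = 204.3 kW


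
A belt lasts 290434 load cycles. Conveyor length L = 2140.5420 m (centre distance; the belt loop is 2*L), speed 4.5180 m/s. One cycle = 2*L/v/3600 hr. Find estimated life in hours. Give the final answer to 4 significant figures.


cycle_time = 2 * 2140.5420 / 4.5180 / 3600 = 0.263212 hr
life = 290434 * 0.263212 = 76450 hours


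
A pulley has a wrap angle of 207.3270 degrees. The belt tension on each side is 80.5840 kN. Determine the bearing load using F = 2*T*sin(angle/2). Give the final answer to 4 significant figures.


F = 2 * 80.5840 * sin(207.3270/2 deg)
F = 156.6 kN


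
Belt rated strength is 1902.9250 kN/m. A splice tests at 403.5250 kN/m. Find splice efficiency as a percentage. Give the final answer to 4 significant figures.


Eff = 403.5250 / 1902.9250 * 100
Eff = 21.21 %


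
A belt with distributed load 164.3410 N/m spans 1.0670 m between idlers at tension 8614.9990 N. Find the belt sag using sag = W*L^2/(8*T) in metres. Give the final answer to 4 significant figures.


sag = 164.3410 * 1.0670^2 / (8 * 8614.9990)
sag = 0.002715 m


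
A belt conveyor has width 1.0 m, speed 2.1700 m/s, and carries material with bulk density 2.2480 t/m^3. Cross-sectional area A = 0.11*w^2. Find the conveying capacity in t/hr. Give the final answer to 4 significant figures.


A = 0.11 * 1.0^2 = 0.11 m^2
C = 0.11 * 2.1700 * 2.2480 * 3600
C = 1932 t/hr


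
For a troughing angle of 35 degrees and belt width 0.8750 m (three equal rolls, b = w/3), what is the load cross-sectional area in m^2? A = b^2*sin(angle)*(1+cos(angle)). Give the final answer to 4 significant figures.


b = 0.8750/3 = 0.291667 m
A = 0.291667^2 * sin(35 deg) * (1 + cos(35 deg))
A = 0.08876 m^2


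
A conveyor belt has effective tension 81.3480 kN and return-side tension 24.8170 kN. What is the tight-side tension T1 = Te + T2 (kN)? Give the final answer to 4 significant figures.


T1 = Te + T2 = 81.3480 + 24.8170
T1 = 106.2 kN


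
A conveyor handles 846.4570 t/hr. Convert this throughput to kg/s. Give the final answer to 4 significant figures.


m_dot = 846.4570 * 1000 / 3600
m_dot = 235.1 kg/s


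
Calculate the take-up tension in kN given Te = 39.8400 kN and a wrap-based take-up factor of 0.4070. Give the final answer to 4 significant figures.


T_tu = 39.8400 * 0.4070
T_tu = 16.21 kN


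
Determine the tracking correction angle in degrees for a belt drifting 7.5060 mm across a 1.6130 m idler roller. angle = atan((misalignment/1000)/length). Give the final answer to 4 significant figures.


misalign_m = 7.5060 / 1000 = 0.007506 m
angle = atan(0.007506 / 1.6130)
angle = 0.2666 deg


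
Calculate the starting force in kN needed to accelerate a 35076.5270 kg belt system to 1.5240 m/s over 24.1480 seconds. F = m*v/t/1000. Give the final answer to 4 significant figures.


F = 35076.5270 * 1.5240 / 24.1480 / 1000
F = 2.214 kN


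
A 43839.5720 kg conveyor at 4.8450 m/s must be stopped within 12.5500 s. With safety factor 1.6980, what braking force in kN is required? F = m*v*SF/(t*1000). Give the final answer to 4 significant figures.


F = 43839.5720 * 4.8450 / 12.5500 * 1.6980 / 1000
F = 28.74 kN


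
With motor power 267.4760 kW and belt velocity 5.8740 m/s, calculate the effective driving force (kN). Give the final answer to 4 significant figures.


Te = P / v = 267.4760 / 5.8740
Te = 45.54 kN


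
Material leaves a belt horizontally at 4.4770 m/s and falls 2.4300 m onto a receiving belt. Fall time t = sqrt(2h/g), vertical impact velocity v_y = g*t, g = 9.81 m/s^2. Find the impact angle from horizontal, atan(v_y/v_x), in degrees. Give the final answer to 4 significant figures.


t = sqrt(2*2.4300/9.81) = 0.703856 s
v_y = 9.81 * 0.703856 = 6.90483 m/s
angle = atan(6.90483 / 4.4770) = 57.04 deg


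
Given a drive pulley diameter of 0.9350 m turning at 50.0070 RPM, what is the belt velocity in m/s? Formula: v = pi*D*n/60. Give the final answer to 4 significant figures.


v = pi * 0.9350 * 50.0070 / 60
v = 2.448 m/s


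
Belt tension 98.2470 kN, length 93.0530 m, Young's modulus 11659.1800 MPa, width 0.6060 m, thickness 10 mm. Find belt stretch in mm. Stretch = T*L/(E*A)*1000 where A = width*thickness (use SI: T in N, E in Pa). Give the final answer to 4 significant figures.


A = 0.6060 * 0.01 = 0.00606 m^2
Stretch = 98.2470*1000 * 93.0530 / (11659.1800e6 * 0.00606) * 1000
Stretch = 129.4 mm


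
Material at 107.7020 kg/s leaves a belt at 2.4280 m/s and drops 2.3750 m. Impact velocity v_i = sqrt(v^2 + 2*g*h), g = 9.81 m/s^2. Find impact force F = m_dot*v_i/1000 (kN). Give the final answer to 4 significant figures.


v_i = sqrt(2.4280^2 + 2*9.81*2.3750) = 7.24518 m/s
F = 107.7020 * 7.24518 / 1000
F = 0.7803 kN


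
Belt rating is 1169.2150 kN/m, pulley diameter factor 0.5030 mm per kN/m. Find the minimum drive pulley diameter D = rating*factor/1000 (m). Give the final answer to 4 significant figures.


D = 1169.2150 * 0.5030 / 1000
D = 0.5881 m


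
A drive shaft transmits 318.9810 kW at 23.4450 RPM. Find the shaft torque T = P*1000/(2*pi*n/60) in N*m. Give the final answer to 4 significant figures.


omega = 2*pi*23.4450/60 = 2.45515 rad/s
T = 318.9810*1000 / 2.45515
T = 129900 N*m


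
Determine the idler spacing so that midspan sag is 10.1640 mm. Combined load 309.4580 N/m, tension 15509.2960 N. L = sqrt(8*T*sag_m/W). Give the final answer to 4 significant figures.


sag = 10.1640/1000 = 0.010164 m
L = sqrt(8 * 15509.2960 * 0.010164 / 309.4580)
L = 2.019 m


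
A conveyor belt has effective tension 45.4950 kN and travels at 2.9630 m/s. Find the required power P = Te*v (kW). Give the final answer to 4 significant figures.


P = Te * v = 45.4950 * 2.9630
P = 134.8 kW


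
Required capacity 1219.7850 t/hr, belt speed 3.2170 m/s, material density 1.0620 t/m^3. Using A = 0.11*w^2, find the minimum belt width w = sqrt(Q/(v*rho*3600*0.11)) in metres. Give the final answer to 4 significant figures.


A_req = 1219.7850 / (3.2170 * 1.0620 * 3600) = 0.0991757 m^2
w = sqrt(0.0991757 / 0.11)
w = 0.9495 m


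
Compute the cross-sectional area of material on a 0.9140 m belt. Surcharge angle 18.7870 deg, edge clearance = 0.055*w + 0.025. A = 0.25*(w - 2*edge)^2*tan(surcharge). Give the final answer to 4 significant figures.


edge = 0.055*0.9140 + 0.025 = 0.07527 m
ew = 0.9140 - 2*0.07527 = 0.76346 m
A = 0.25 * 0.76346^2 * tan(18.7870 deg)
A = 0.04957 m^2


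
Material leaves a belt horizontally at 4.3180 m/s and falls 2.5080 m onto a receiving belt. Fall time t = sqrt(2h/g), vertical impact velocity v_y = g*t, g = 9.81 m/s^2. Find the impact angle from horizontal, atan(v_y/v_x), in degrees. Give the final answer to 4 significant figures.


t = sqrt(2*2.5080/9.81) = 0.715063 s
v_y = 9.81 * 0.715063 = 7.01477 m/s
angle = atan(7.01477 / 4.3180) = 58.39 deg


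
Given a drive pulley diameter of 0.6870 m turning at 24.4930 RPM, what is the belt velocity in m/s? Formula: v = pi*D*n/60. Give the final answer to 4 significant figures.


v = pi * 0.6870 * 24.4930 / 60
v = 0.8810 m/s


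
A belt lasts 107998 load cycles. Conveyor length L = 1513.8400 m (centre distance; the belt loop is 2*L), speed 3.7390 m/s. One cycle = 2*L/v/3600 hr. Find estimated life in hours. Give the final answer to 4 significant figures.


cycle_time = 2 * 1513.8400 / 3.7390 / 3600 = 0.224932 hr
life = 107998 * 0.224932 = 24290 hours


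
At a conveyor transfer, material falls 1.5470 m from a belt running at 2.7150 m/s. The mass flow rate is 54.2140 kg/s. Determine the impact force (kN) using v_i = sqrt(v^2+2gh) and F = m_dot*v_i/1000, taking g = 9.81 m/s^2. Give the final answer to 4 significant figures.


v_i = sqrt(2.7150^2 + 2*9.81*1.5470) = 6.14193 m/s
F = 54.2140 * 6.14193 / 1000
F = 0.3330 kN


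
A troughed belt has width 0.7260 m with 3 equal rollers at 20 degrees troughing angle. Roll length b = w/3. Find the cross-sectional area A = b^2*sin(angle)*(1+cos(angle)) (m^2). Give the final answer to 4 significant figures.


b = 0.7260/3 = 0.242 m
A = 0.242^2 * sin(20 deg) * (1 + cos(20 deg))
A = 0.03885 m^2


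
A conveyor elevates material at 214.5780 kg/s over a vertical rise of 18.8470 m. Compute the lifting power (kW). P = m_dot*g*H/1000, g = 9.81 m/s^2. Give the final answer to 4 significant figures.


P = 214.5780 * 9.81 * 18.8470 / 1000
P = 39.67 kW


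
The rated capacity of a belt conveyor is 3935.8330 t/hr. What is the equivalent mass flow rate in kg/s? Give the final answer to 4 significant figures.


m_dot = 3935.8330 * 1000 / 3600
m_dot = 1093 kg/s


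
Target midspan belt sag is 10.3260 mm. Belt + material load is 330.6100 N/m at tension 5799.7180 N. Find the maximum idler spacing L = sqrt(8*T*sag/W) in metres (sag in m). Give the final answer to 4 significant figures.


sag = 10.3260/1000 = 0.010326 m
L = sqrt(8 * 5799.7180 * 0.010326 / 330.6100)
L = 1.204 m


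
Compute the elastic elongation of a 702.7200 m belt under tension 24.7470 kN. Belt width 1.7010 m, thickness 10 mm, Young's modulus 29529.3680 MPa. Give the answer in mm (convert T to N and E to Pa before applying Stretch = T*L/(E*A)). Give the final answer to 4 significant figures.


A = 1.7010 * 0.01 = 0.01701 m^2
Stretch = 24.7470*1000 * 702.7200 / (29529.3680e6 * 0.01701) * 1000
Stretch = 34.62 mm


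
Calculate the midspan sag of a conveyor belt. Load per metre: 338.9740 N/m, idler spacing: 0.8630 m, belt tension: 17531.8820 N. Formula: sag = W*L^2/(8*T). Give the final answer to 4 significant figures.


sag = 338.9740 * 0.8630^2 / (8 * 17531.8820)
sag = 0.001800 m


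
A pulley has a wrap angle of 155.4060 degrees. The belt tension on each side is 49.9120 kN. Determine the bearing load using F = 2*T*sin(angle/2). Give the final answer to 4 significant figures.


F = 2 * 49.9120 * sin(155.4060/2 deg)
F = 97.53 kN


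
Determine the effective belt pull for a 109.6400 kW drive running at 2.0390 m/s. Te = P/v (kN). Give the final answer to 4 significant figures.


Te = P / v = 109.6400 / 2.0390
Te = 53.77 kN


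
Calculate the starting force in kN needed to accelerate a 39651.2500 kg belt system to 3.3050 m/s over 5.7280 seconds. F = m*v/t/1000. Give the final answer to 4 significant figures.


F = 39651.2500 * 3.3050 / 5.7280 / 1000
F = 22.88 kN


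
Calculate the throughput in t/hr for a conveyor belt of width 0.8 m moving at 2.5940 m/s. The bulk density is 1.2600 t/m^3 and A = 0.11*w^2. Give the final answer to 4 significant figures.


A = 0.11 * 0.8^2 = 0.0704 m^2
C = 0.0704 * 2.5940 * 1.2600 * 3600
C = 828.4 t/hr


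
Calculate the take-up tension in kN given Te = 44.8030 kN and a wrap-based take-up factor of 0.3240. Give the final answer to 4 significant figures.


T_tu = 44.8030 * 0.3240
T_tu = 14.52 kN


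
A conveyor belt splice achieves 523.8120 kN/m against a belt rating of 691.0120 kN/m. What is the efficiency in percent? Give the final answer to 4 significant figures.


Eff = 523.8120 / 691.0120 * 100
Eff = 75.80 %


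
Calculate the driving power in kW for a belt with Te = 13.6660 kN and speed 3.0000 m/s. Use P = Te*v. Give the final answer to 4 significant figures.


P = Te * v = 13.6660 * 3.0000
P = 41.00 kW


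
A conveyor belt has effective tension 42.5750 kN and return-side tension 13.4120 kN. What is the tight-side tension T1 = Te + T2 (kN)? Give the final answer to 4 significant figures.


T1 = Te + T2 = 42.5750 + 13.4120
T1 = 55.99 kN


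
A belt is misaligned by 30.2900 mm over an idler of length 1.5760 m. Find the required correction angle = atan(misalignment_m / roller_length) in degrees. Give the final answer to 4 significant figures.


misalign_m = 30.2900 / 1000 = 0.030290 m
angle = atan(0.030290 / 1.5760)
angle = 1.101 deg


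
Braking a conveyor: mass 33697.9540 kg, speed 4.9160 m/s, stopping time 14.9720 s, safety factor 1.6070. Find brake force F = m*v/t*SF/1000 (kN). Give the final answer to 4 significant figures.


F = 33697.9540 * 4.9160 / 14.9720 * 1.6070 / 1000
F = 17.78 kN


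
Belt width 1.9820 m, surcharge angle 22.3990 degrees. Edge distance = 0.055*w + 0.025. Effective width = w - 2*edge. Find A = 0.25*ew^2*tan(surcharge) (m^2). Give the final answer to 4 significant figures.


edge = 0.055*1.9820 + 0.025 = 0.13401 m
ew = 1.9820 - 2*0.13401 = 1.71398 m
A = 0.25 * 1.71398^2 * tan(22.3990 deg)
A = 0.3027 m^2


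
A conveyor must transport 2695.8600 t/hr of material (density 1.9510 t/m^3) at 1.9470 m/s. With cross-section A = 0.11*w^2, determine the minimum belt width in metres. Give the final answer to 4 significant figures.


A_req = 2695.8600 / (1.9470 * 1.9510 * 3600) = 0.197139 m^2
w = sqrt(0.197139 / 0.11)
w = 1.339 m


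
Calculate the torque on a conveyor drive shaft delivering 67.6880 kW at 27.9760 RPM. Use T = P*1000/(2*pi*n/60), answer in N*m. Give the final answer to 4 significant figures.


omega = 2*pi*27.9760/60 = 2.92964 rad/s
T = 67.6880*1000 / 2.92964
T = 23100 N*m


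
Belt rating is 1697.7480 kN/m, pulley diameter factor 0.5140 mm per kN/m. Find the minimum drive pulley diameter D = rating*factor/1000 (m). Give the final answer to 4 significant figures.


D = 1697.7480 * 0.5140 / 1000
D = 0.8726 m


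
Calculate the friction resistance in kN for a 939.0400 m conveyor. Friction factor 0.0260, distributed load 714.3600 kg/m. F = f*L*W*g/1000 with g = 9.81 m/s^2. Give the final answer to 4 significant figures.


F = 0.0260 * 939.0400 * 714.3600 * 9.81 / 1000
F = 171.1 kN


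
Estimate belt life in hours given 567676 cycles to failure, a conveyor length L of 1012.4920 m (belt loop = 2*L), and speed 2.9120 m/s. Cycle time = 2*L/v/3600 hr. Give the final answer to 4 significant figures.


cycle_time = 2 * 1012.4920 / 2.9120 / 3600 = 0.193165 hr
life = 567676 * 0.193165 = 109700 hours
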